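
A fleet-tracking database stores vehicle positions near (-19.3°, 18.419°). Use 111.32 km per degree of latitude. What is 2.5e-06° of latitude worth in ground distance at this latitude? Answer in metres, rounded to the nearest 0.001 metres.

Along a meridian 2.5e-06° is 2.5e-06 × 111320 = 0.2783 m.

0.278 metres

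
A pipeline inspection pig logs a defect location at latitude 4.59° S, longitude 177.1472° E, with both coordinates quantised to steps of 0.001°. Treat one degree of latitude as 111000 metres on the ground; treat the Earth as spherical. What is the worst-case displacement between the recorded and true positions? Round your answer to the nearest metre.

With a 0.001° grid the true value lies within half a step, ±0.001°/2 = ±0.0005°, of the stored one.
North–south component: 0.0005° × 111000 = 55.5 m.
Longitude error → 0.0005 × 111000 × cos 4.59° = 0.0005 × 111000 × 0.9968 ≈ 55.322 m.
The two errors are perpendicular, so the maximum displacement is √(55.5² + 55.322²) ≈ 78.3631 m.

78 metres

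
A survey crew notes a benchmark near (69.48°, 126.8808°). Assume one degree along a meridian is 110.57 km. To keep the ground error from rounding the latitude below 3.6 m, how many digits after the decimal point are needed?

One degree of latitude covers 110570 m.
Rounding to N decimal places gives at most 0.5 × 10⁻ᴺ degrees of error, i.e. 0.5 × 10⁻ᴺ × 110570 m.
Setting 55285 × 10⁻ᴺ ≤ 3.6 gives 10ᴺ ≥ 1.536e+04, i.e. N ≥ 4.19.
At 4 places the error can reach 5.53 m, but 5 places keeps it to 0.553 m.

5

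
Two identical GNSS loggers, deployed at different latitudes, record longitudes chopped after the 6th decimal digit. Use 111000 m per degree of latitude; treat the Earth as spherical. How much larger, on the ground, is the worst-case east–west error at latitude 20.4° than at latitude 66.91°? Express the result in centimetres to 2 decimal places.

Truncating at 6 decimal places can drop up to a full unit in the last place, so the longitude may be off by as much as 1e-06°.
At 20.4°: 1e-06° × 111000 × cos 20.4° = 1e-06 × 111000 × 0.9373 ≈ 0.10404 m.
At 66.91°: 1e-06° × 111000 × cos 66.91° = 1e-06 × 111000 × 0.3922 ≈ 0.043532 m.
So the lower-latitude error exceeds the higher by 0.10404 − 0.043532 = 0.060507 m.
That is 0.0605067 m = 6.0507 cm.

6.05 centimetres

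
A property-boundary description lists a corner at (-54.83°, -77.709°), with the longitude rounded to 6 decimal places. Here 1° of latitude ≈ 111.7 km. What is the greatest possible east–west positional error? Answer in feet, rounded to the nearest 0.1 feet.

Rounding to 6 decimal places leaves the longitude within ±5e-07° of the true value.
At latitude 54.83° a degree of longitude spans 111700 m × cos 54.83° = 111700 × 0.5760 ≈ 64339.7 m.
East–west error: 5e-07° × 64339.7 m/° ≈ 0.0321698 m.
In feet: 0.0321698 m ÷ 0.3048 ≈ 0.10554 ft.

0.1 feet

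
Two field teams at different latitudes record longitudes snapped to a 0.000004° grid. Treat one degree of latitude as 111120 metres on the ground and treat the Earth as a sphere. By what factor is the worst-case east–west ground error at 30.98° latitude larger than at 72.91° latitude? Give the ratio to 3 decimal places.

2.917

With a 0.000004° grid the true value lies within half a step, ±0.000004°/2 = ±2e-06°, of the stored one.
Error at 30.98° = 2e-06° × 111120 × cos 30.98° ≈ 0.22224 × 0.8573 = 0.19054 m.
At 72.91°: 2e-06° × 111120 × cos 72.91° = 2e-06 × 111120 × 0.2939 ≈ 0.06531 m.
The ratio reduces to cos 30.98° / cos 72.91° = 0.8573/0.2939 ≈ 2.9174.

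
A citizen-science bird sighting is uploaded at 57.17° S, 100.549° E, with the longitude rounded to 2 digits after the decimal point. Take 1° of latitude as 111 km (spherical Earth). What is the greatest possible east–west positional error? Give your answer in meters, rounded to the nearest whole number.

Rounding to 2 decimal places leaves the longitude within ±0.005° of the true value.
Parallels shrink by cos φ, so at 57.17° a degree of longitude is 111000 × 0.5421 ≈ 60178.5 m.
Maximum E–W displacement: 0.005 × 60178.5 = 300.892 m.

301 meters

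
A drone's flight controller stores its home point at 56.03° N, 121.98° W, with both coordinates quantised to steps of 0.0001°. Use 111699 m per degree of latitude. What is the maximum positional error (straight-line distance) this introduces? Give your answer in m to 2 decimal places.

With a 0.0001° grid the true value lies within half a step, ±0.0001°/2 = ±5e-05°, of the stored one.
Latitude error → 5e-05 × 111699 = 5.58495 m along the meridian.
E–W at 56.03°: 5e-05° × 111699 × cos 56.03° = 5e-05 × 111699 × 0.5588 ≈ 3.12064 m.
The two errors are perpendicular, so the maximum displacement is √(5.58495² + 3.12064²) ≈ 6.39766 m.

6.40 m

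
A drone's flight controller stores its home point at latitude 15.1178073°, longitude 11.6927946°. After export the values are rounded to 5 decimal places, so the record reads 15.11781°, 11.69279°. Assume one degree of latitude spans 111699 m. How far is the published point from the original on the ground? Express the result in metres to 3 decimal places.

Δlat = 15.1178073 − 15.11781 = -0.0000027°; Δlon = 11.6927946 − 11.69279 = +0.0000046°.
North–south shift: -0.0000027 × 111699 = -0.301587 m.
E–W at 15.1178°: 0.0000046° × 111699 × cos 15.1178° = 0.0000046 × 111699 × 0.9654 ≈ 0.496033 m.
Combined displacement = (0.301587² + 0.496033²)^½ ≈ 0.58052 m.

0.581 metres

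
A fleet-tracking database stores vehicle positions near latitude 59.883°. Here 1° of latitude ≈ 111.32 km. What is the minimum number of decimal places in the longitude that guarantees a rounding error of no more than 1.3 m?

At 59.883° one degree of longitude covers 111320 × cos 59.883° ≈ 111320 × 0.5018 ≈ 55856.7 m.
N decimal places → at most half a unit in the last place, 0.5 × 10⁻ᴺ° = 55856.7/2 × 10⁻ᴺ m.
Setting 27928.4 × 10⁻ᴺ ≤ 1.3 gives 10ᴺ ≥ 2.148e+04, i.e. N ≥ 4.33.
At 4 places the error can reach 2.79 m, but 5 places keeps it to 0.279 m.

5 decimal places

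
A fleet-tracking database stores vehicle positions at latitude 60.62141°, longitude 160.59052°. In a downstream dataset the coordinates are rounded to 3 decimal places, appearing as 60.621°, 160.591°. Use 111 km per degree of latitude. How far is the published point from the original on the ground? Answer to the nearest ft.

Δlat = 60.62141 − 60.621 = +0.00041°; Δlon = 160.59052 − 160.591 = -0.00048°.
North–south shift: 0.00041 × 111000 = 45.51 m.
E–W at 60.621°: -0.00048° × 111000 × cos 60.621° = -0.00048 × 111000 × 0.4906 ≈ -26.1383 m.
Hypotenuse of the two orthogonal shifts: √(45.51² + 26.1383²) = 52.4821 m.
In feet: 52.4821 m ÷ 0.3048 ≈ 172.19 ft.

172 ft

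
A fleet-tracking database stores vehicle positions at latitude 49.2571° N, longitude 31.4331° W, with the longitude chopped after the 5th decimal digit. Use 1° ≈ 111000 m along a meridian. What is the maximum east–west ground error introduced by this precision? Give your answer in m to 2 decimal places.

0.72 m

Truncating at 5 decimal places can drop up to a full unit in the last place, so the longitude may be off by as much as 1e-05°.
At latitude 49.2571° a degree of longitude spans 111000 m × cos 49.2571° = 111000 × 0.6527 ≈ 72445.9 m.
Maximum E–W displacement: 1e-05 × 72445.9 = 0.724459 m.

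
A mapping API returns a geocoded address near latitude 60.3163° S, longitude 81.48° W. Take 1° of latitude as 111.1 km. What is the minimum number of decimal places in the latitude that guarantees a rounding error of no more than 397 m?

One degree of latitude covers 111100 m.
With N decimal places the half-ulp bound is 0.5·10⁻ᴺ°, or 0.5·10⁻ᴺ × 111100 m on the ground.
Need 0.5 × 111100 × 10⁻ᴺ ≤ 397 → 10⁻ᴺ ≤ 7.147e-03, so N ≥ 2.15.
At 2 places the error can reach 556 m, but 3 places keeps it to 55.6 m.

3 decimal places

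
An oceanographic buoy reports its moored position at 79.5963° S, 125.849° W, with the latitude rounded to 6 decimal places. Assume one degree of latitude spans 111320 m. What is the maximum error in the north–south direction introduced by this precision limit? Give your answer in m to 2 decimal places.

0.06 m

Rounding to 6 decimal places leaves the latitude within ±5e-07° of the true value.
North–south distance: 5e-07° × 111320 m/° = 0.05566 m.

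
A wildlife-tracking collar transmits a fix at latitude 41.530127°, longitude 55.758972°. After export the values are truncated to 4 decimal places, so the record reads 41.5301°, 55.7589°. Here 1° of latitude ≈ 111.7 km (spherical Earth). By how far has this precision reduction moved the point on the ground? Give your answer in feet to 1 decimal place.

22.1 feet

Δlat = 41.530127 − 41.5301 = +0.000027°; Δlon = 55.758972 − 55.7589 = +0.000072°.
North–south shift: 0.000027 × 111700 = 3.0159 m.
E–W at 41.5301°: 0.000072° × 111700 × cos 41.5301° = 0.000072 × 111700 × 0.7486 ≈ 6.0206 m.
Combined displacement = (3.0159² + 6.0206²)^½ ≈ 6.73374 m.
In feet: 6.73374 m ÷ 0.3048 ≈ 22.092 ft.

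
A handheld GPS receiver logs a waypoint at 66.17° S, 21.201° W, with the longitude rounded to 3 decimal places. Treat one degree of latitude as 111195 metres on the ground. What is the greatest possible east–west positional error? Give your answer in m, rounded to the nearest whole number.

Rounding to 3 decimal places leaves the longitude within ±0.0005° of the true value.
Parallels shrink by cos φ, so at 66.17° a degree of longitude is 111195 × 0.4040 ≈ 44925.5 m.
So at most 0.0005° × 44925.5 ≈ 22.4627 m east–west.

22 m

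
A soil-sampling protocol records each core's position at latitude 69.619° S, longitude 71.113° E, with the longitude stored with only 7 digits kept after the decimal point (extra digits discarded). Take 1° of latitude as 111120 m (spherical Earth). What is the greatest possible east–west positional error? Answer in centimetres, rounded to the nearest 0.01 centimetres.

Truncating at 7 decimal places can drop up to a full unit in the last place, so the longitude may be off by as much as 1e-07°.
At latitude 69.619° a degree of longitude spans 111120 m × cos 69.619° = 111120 × 0.3483 ≈ 38698.8 m.
So at most 1e-07° × 38698.8 ≈ 0.00386988 m east–west.
That is 0.00386988 m = 0.38699 cm.

0.39 centimetres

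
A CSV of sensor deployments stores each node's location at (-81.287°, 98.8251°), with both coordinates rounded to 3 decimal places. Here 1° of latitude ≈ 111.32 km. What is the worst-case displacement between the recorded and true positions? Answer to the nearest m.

Rounding to 3 decimal places leaves each coordinate within ±0.0005° of the true value.
Latitude error → 0.0005 × 111320 = 55.66 m along the meridian.
E–W at 81.287°: 0.0005° × 111320 × cos 81.287° = 0.0005 × 111320 × 0.1515 ≈ 8.43166 m.
Worst case both components are at the extreme and orthogonal: √(55.66² + 8.43166²) ≈ 56.295 m.

56 m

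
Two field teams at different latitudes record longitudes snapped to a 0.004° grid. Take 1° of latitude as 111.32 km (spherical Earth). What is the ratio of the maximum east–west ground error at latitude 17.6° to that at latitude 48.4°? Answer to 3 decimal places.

With a 0.004° grid the true value lies within half a step, ±0.004°/2 = ±0.002°, of the stored one.
Error at 17.6° = 0.002° × 111320 × cos 17.6° ≈ 222.64 × 0.9532 = 212.22 m.
Error at 48.4° = 0.002° × 111320 × cos 48.4° ≈ 222.64 × 0.6639 = 147.82 m.
Ratio: 212.22 / 147.82 = cos 17.6° / cos 48.4° ≈ 1.4357.

1.436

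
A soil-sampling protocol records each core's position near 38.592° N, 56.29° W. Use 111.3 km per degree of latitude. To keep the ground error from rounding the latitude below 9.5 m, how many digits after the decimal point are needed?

One degree of latitude covers 111300 m.
With N decimal places the half-ulp bound is 0.5·10⁻ᴺ°, or 0.5·10⁻ᴺ × 111300 m on the ground.
Need 0.5 × 111300 × 10⁻ᴺ ≤ 9.5 → 10⁻ᴺ ≤ 1.707e-04, so N ≥ 3.77.
N = 3 would give 55.6 m (too coarse); N = 4 gives 5.57 m ≤ 9.5 m.

4 decimal places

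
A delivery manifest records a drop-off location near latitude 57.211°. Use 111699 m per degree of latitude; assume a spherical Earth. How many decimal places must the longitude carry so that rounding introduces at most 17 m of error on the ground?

4

At 57.211° one degree of longitude covers 111699 × cos 57.211° ≈ 111699 × 0.5415 ≈ 60490.2 m.
With N decimal places the half-ulp bound is 0.5·10⁻ᴺ°, or 0.5·10⁻ᴺ × 60490.2 m on the ground.
Setting 30245.1 × 10⁻ᴺ ≤ 17 gives 10ᴺ ≥ 1779, i.e. N ≥ 3.25.
N = 3 would give 30.2 m (too coarse); N = 4 gives 3.02 m ≤ 17 m.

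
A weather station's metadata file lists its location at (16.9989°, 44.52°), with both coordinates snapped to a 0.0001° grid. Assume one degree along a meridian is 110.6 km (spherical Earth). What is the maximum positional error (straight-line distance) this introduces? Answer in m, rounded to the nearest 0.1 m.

With a 0.0001° grid the true value lies within half a step, ±0.0001°/2 = ±5e-05°, of the stored one.
North–south component: 5e-05° × 110600 = 5.53 m.
E–W at 16.9989°: 5e-05° × 110600 × cos 16.9989° = 5e-05 × 110600 × 0.9563 ≈ 5.2884 m.
Combining orthogonally: (5.53² + 5.2884²)^½ ≈ 7.65167 m.

7.7 m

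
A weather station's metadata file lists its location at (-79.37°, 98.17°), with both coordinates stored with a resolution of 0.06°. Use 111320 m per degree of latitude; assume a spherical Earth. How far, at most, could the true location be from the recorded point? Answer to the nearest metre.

3396 metres

With a 0.06° grid the true value lies within half a step, ±0.06°/2 = ±0.03°, of the stored one.
N–S: 0.03° × 111320 m/° = 3339.6 m.
E–W at 79.37°: 0.03° × 111320 × cos 79.37° = 0.03 × 111320 × 0.1845 ≈ 616.043 m.
Combining orthogonally: (3339.6² + 616.043²)^½ ≈ 3395.94 m.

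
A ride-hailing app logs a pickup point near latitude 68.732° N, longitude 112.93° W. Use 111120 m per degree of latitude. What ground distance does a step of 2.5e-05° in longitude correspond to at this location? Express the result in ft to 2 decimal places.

At 68.732° a degree of longitude is 111120 × cos 68.732° ≈ 40306.6 m, so 2.5e-05° corresponds to 1.00767 m.
Converting: 1.00767 m × 3.2808 ft/m ≈ 3.306 ft.

3.31 ft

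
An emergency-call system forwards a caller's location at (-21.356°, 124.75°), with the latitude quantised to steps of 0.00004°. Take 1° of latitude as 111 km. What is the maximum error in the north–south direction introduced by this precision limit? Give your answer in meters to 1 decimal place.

2.2 meters

With a 0.00004° grid the true value lies within half a step, ±0.00004°/2 = ±2e-05°, of the stored one.
Along the meridian that is 2e-05° × 111000 m/° = 2.22 m.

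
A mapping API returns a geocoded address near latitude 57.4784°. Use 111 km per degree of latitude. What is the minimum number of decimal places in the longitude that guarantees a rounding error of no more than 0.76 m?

5 decimal places

At 57.4784° one degree of longitude covers 111000 × cos 57.4784° ≈ 111000 × 0.5376 ≈ 59675.5 m.
With N decimal places the half-ulp bound is 0.5·10⁻ᴺ°, or 0.5·10⁻ᴺ × 59675.5 m on the ground.
Setting 29837.8 × 10⁻ᴺ ≤ 0.76 gives 10ᴺ ≥ 3.926e+04, i.e. N ≥ 4.59.
At 4 places the error can reach 2.98 m, but 5 places keeps it to 0.298 m.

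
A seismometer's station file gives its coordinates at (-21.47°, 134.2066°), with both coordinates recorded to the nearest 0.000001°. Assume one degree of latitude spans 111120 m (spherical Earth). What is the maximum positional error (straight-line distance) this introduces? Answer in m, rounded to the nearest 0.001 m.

0.076 m

Rounding to 6 decimal places leaves each coordinate within ±5e-07° of the true value.
Latitude error → 5e-07 × 111120 = 0.05556 m along the meridian.
E–W at 21.47°: 5e-07° × 111120 × cos 21.47° = 5e-07 × 111120 × 0.9306 ≈ 0.0517047 m.
Worst case both components are at the extreme and orthogonal: √(0.05556² + 0.0517047²) ≈ 0.0758965 m.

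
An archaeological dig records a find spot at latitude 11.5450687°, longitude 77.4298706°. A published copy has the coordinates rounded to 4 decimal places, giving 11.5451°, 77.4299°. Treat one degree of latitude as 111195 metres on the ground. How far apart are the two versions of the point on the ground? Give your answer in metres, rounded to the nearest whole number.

5 metres

The latitude changed by -0.0000313° and the longitude by -0.0000294°.
North–south shift: -0.0000313 × 111195 = -3.4804 m.
E–W at 11.5451°: -0.0000294° × 111195 × cos 11.5451° = -0.0000294 × 111195 × 0.9798 ≈ -3.20299 m.
Combined displacement = (3.4804² + 3.20299²)^½ ≈ 4.72994 m.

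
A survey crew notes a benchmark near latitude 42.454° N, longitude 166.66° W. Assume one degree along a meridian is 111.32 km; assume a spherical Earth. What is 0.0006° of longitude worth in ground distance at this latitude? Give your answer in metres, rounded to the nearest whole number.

49 metres

One degree of longitude here spans 111320 × cos 42.454° = 111320 × 0.7378 ≈ 82134.1 m; 0.0006° of that is 49.2804 m.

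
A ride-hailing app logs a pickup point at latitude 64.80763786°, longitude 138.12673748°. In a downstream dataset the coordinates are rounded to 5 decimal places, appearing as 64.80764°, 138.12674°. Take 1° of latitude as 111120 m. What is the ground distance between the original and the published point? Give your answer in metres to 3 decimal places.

Δlat = 64.80763786 − 64.80764 = -0.00000214°; Δlon = 138.12673748 − 138.12674 = -0.00000252°.
North–south shift: -0.00000214 × 111120 = -0.237797 m.
E–W at 64.8076°: -0.00000252° × 111120 × cos 64.8076° = -0.00000252 × 111120 × 0.4257 ≈ -0.119194 m.
Hypotenuse of the two orthogonal shifts: √(0.237797² + 0.119194²) = 0.265997 m.

0.266 metres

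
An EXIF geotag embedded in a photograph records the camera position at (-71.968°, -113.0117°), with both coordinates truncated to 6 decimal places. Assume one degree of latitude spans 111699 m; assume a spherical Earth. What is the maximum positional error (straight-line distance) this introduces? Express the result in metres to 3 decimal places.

Truncating at 6 decimal places can drop up to a full unit in the last place, so each coordinate may be off by as much as 1e-06°.
Latitude error → 1e-06 × 111699 = 0.111699 m along the meridian.
East–west component at 71.968°: 1e-06° × 111699 × cos 71.968° ≈ 1e-06 × 34576.2 ≈ 0.0345762 m.
Worst case both components are at the extreme and orthogonal: √(0.111699² + 0.0345762²) ≈ 0.116928 m.

0.117 metres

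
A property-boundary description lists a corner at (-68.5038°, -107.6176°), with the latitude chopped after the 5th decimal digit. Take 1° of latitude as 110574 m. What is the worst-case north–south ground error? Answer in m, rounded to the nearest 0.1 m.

Truncating at 5 decimal places can drop up to a full unit in the last place, so the latitude may be off by as much as 1e-05°.
Along the meridian that is 1e-05° × 110574 m/° = 1.10574 m.

1.1 m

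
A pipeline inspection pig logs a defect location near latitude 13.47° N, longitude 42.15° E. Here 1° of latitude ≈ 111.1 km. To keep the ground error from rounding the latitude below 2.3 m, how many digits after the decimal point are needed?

One degree of latitude covers 111100 m.
Rounding to N decimal places gives at most 0.5 × 10⁻ᴺ degrees of error, i.e. 0.5 × 10⁻ᴺ × 111100 m.
Need 0.5 × 111100 × 10⁻ᴺ ≤ 2.3 → 10⁻ᴺ ≤ 4.140e-05, so N ≥ 4.38.
So 5 decimal places suffice (0.555 m); 4 would allow up to 5.56 m.

5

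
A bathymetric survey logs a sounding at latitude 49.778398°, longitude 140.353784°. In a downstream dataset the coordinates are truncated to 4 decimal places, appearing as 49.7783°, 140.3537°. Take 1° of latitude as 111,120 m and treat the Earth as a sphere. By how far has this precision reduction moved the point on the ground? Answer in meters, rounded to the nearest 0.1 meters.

12.4 meters

Δlat = 49.778398 − 49.7783 = +0.000098°; Δlon = 140.353784 − 140.3537 = +0.000084°.
North–south shift: 0.000098 × 111120 = 10.8898 m.
E–W at 49.7783°: 0.000084° × 111120 × cos 49.7783° = 0.000084 × 111120 × 0.6457 ≈ 6.02745 m.
Hypotenuse of the two orthogonal shifts: √(10.8898² + 6.02745²) = 12.4466 m.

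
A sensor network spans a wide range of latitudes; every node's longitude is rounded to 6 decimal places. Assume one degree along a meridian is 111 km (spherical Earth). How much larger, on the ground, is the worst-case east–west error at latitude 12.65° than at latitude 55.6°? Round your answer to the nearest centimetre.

2 centimetres

Rounding to 6 decimal places leaves the longitude within ±5e-07° of the true value.
At 12.65°: 5e-07° × 111000 × cos 12.65° = 5e-07 × 111000 × 0.9757 ≈ 0.054153 m.
At 55.6°: 5e-07° × 111000 × cos 55.6° = 5e-07 × 111000 × 0.5650 ≈ 0.031356 m.
Difference: 0.054153 − 0.031356 = 0.022797 m.
That is 0.0227971 m = 2.2797 cm.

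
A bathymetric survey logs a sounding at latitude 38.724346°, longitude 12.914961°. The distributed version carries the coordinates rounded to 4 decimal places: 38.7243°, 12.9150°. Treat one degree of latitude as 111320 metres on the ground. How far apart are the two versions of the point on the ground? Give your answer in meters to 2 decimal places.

The latitude changed by +0.000046° and the longitude by -0.000039°.
North–south shift: 0.000046 × 111320 = 5.12072 m.
E–W at 38.7243°: -0.000039° × 111320 × cos 38.7243° = -0.000039 × 111320 × 0.7802 ≈ -3.38707 m.
Hypotenuse of the two orthogonal shifts: √(5.12072² + 3.38707²) = 6.13955 m.

6.14 meters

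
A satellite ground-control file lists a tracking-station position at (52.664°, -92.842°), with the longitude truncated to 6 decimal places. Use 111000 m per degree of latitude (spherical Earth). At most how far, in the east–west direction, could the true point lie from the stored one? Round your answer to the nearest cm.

7 cm

Truncating at 6 decimal places can drop up to a full unit in the last place, so the longitude may be off by as much as 1e-06°.
One degree of longitude at 52.664° is 111000 × cos 52.664° ≈ 111000 × 0.6065 = 67320.2 m.
So at most 1e-06° × 67320.2 ≈ 0.0673202 m east–west.
That is 0.0673202 m = 6.732 cm.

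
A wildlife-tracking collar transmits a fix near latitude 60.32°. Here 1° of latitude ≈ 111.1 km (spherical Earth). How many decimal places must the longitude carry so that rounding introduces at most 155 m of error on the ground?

3 decimal places

At 60.32° one degree of longitude covers 111100 × cos 60.32° ≈ 111100 × 0.4952 ≈ 55011.8 m.
With N decimal places the half-ulp bound is 0.5·10⁻ᴺ°, or 0.5·10⁻ᴺ × 55011.8 m on the ground.
Setting 27505.9 × 10⁻ᴺ ≤ 155 gives 10ᴺ ≥ 177.5, i.e. N ≥ 2.25.
So 3 decimal places suffice (27.5 m); 2 would allow up to 275 m.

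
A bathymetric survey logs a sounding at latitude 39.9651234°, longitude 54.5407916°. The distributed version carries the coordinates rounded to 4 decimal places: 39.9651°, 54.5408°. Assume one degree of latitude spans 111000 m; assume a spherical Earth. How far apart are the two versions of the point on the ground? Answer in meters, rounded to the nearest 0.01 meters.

Δlat = 39.9651234 − 39.9651 = +0.0000234°; Δlon = 54.5407916 − 54.5408 = -0.0000084°.
North–south shift: 0.0000234 × 111000 = 2.5974 m.
East–west at this latitude: -0.0000084° × 111000 × cos 39.9651° ≈ -0.0000084 × 85074.4 = -0.714625 m.
Combined displacement = (2.5974² + 0.714625²)^½ ≈ 2.69391 m.

2.69 meters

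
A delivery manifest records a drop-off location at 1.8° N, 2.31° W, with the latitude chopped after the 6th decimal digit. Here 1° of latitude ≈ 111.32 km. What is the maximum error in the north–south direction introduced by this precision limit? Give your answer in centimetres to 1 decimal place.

Truncating at 6 decimal places can drop up to a full unit in the last place, so the latitude may be off by as much as 1e-06°.
North–south distance: 1e-06° × 111320 m/° = 0.11132 m.
That is 0.11132 m = 11.132 cm.

11.1 centimetres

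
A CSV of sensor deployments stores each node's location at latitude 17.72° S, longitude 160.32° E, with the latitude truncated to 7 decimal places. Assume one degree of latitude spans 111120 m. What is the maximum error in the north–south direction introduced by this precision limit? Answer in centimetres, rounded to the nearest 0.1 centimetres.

1.1 centimetres

Truncating at 7 decimal places can drop up to a full unit in the last place, so the latitude may be off by as much as 1e-07°.
So the N–S error is at most 1e-07 × 111120 = 0.011112 m.
That is 0.011112 m = 1.1112 cm.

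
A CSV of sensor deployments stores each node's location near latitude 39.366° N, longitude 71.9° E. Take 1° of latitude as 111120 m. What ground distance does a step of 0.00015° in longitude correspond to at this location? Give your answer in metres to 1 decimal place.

At 39.366° a degree of longitude is 111120 × cos 39.366° ≈ 85908 m, so 0.00015° corresponds to 12.8862 m.

12.9 metres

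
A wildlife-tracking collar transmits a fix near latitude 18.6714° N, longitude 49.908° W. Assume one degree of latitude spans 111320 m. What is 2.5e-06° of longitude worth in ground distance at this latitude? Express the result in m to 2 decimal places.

0.26 m

At 18.6714° a degree of longitude is 111320 × cos 18.6714° ≈ 105461 m, so 2.5e-06° corresponds to 0.263653 m.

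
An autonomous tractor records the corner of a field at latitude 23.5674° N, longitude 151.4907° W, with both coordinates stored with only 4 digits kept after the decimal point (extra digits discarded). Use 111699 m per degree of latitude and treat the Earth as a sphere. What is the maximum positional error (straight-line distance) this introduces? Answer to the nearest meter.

15 meters

Truncating at 4 decimal places can drop up to a full unit in the last place, so each coordinate may be off by as much as 0.0001°.
N–S: 0.0001° × 111699 m/° = 11.1699 m.
E–W at 23.5674°: 0.0001° × 111699 × cos 23.5674° = 0.0001 × 111699 × 0.9166 ≈ 10.2382 m.
Worst case both components are at the extreme and orthogonal: √(11.1699² + 10.2382²) ≈ 15.1522 m.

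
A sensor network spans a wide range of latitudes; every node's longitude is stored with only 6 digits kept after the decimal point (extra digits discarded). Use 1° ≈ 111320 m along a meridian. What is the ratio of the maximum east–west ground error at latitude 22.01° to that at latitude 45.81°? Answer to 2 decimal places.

Truncating at 6 decimal places can drop up to a full unit in the last place, so the longitude may be off by as much as 1e-06°.
Error at 22.01° = 1e-06° × 111320 × cos 22.01° ≈ 0.11132 × 0.9271 = 0.10321 m.
At 45.81°: 1e-06° × 111320 × cos 45.81° = 1e-06 × 111320 × 0.6970 ≈ 0.077594 m.
Ratio: 0.10321 / 0.077594 = cos 22.01° / cos 45.81° ≈ 1.3301.

1.33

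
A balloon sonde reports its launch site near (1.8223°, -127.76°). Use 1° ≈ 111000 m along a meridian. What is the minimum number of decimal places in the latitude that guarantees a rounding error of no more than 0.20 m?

6 decimal places

One degree of latitude covers 111000 m.
With N decimal places the half-ulp bound is 0.5·10⁻ᴺ°, or 0.5·10⁻ᴺ × 111000 m on the ground.
Setting 55500 × 10⁻ᴺ ≤ 0.20 gives 10ᴺ ≥ 2.775e+05, i.e. N ≥ 5.44.
N = 5 would give 0.555 m (too coarse); N = 6 gives 0.0555 m ≤ 0.20 m.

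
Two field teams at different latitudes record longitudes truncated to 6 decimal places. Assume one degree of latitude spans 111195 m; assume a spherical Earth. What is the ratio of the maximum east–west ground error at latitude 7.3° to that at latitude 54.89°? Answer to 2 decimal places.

1.72

Truncating at 6 decimal places can drop up to a full unit in the last place, so the longitude may be off by as much as 1e-06°.
Error at 7.3° = 1e-06° × 111195 × cos 7.3° ≈ 0.11119 × 0.9919 = 0.11029 m.
Error at 54.89° = 1e-06° × 111195 × cos 54.89° ≈ 0.11119 × 0.5751 = 0.063954 m.
Ratio: 0.11029 / 0.063954 = cos 7.3° / cos 54.89° ≈ 1.7246.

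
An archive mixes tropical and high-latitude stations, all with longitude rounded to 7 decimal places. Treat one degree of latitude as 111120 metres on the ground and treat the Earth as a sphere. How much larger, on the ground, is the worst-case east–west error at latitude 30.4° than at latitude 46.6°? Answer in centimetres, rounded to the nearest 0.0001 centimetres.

0.0975 centimetres

Rounding to 7 decimal places leaves the longitude within ±5e-08° of the true value.
At 30.4°: 5e-08° × 111120 × cos 30.4° = 5e-08 × 111120 × 0.8625 ≈ 0.0047921 m.
Error at 46.6° = 5e-08° × 111120 × cos 46.6° ≈ 0.005556 × 0.6871 = 0.0038175 m.
So the lower-latitude error exceeds the higher by 0.0047921 − 0.0038175 = 0.00097467 m.
That is 0.000974668 m = 0.097467 cm.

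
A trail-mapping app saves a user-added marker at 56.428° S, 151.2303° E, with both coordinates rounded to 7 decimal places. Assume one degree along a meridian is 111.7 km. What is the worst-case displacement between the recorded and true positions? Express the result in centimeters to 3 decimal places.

Rounding to 7 decimal places leaves each coordinate within ±5e-08° of the true value.
North–south component: 5e-08° × 111700 = 0.005585 m.
Longitude error → 5e-08 × 111700 × cos 56.428° = 5e-08 × 111700 × 0.5530 ≈ 0.00308842 m.
The two errors are perpendicular, so the maximum displacement is √(0.005585² + 0.00308842²) ≈ 0.00638205 m.
That is 0.00638205 m = 0.6382 cm.

0.638 centimeters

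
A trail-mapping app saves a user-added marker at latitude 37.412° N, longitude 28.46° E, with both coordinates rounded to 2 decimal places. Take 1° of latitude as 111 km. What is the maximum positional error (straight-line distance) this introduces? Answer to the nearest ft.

2325 ft

Rounding to 2 decimal places leaves each coordinate within ±0.005° of the true value.
North–south component: 0.005° × 111000 = 555 m.
E–W at 37.412°: 0.005° × 111000 × cos 37.412° = 0.005 × 111000 × 0.7943 ≈ 440.83 m.
Combining orthogonally: (555² + 440.83²)^½ ≈ 708.771 m.
In feet: 708.771 m ÷ 0.3048 ≈ 2325.4 ft.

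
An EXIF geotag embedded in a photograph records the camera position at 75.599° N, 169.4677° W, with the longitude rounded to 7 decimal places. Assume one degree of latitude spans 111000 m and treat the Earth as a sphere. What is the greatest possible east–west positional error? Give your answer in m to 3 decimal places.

Rounding to 7 decimal places leaves the longitude within ±5e-08° of the true value.
One degree of longitude at 75.599° is 111000 × cos 75.599° ≈ 111000 × 0.2487 = 27606.5 m.
Maximum E–W displacement: 5e-08 × 27606.5 = 0.00138032 m.

0.001 m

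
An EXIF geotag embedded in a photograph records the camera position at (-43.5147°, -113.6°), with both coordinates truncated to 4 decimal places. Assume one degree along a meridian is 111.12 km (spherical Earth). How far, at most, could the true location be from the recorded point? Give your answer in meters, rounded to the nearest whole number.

14 meters

Truncating at 4 decimal places can drop up to a full unit in the last place, so each coordinate may be off by as much as 0.0001°.
North–south component: 0.0001° × 111120 = 11.112 m.
Longitude error → 0.0001 × 111120 × cos 43.5147° = 0.0001 × 111120 × 0.7252 ≈ 8.0584 m.
Worst case both components are at the extreme and orthogonal: √(11.112² + 8.0584²) ≈ 13.7264 m.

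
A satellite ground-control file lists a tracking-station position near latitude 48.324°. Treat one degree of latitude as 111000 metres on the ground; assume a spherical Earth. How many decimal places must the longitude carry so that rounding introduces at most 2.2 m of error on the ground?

At 48.324° one degree of longitude covers 111000 × cos 48.324° ≈ 111000 × 0.6649 ≈ 73805.8 m.
Rounding to N decimal places gives at most 0.5 × 10⁻ᴺ degrees of error, i.e. 0.5 × 10⁻ᴺ × 73805.8 m.
Need 0.5 × 73805.8 × 10⁻ᴺ ≤ 2.2 → 10⁻ᴺ ≤ 5.962e-05, so N ≥ 4.22.
N = 4 would give 3.69 m (too coarse); N = 5 gives 0.369 m ≤ 2.2 m.

5 decimal places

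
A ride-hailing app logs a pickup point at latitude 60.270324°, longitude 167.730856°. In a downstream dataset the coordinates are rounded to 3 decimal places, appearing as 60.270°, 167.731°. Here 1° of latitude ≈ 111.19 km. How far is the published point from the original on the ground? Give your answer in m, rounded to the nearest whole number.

The latitude changed by +0.000324° and the longitude by -0.000144°.
N–S: 0.000324° × 111190 m/° = 36.0256 m.
E–W at 60.27°: -0.000144° × 111190 × cos 60.27° = -0.000144 × 111190 × 0.4959 ≈ -7.94025 m.
Distance: √(36.0256² + 7.94025²) ≈ 36.8902 m.

37 m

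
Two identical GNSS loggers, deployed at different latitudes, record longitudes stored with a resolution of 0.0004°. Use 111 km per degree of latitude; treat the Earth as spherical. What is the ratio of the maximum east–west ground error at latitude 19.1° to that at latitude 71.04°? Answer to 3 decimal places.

With a 0.0004° grid the true value lies within half a step, ±0.0004°/2 = ±0.0002°, of the stored one.
At 19.1°: 0.0002° × 111000 × cos 19.1° = 0.0002 × 111000 × 0.9449 ≈ 20.978 m.
At 71.04°: 0.0002° × 111000 × cos 71.04° = 0.0002 × 111000 × 0.3249 ≈ 7.213 m.
Ratio: 20.978 / 7.213 = cos 19.1° / cos 71.04° ≈ 2.9084.

2.908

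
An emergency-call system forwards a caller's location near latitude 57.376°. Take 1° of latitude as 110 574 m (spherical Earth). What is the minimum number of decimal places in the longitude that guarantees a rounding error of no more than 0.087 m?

6 decimal places

At 57.376° one degree of longitude covers 110574 × cos 57.376° ≈ 110574 × 0.5391 ≈ 59613.1 m.
With N decimal places the half-ulp bound is 0.5·10⁻ᴺ°, or 0.5·10⁻ᴺ × 59613.1 m on the ground.
Need 0.5 × 59613.1 × 10⁻ᴺ ≤ 0.087 → 10⁻ᴺ ≤ 2.919e-06, so N ≥ 5.53.
At 5 places the error can reach 0.298 m, but 6 places keeps it to 0.0298 m.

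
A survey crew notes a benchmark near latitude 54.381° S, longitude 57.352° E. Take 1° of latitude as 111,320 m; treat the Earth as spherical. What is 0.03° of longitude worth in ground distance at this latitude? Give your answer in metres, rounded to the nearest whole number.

1945 metres

At 54.381° a degree of longitude is 111320 × cos 54.381° ≈ 64831.9 m, so 0.03° corresponds to 1944.96 m.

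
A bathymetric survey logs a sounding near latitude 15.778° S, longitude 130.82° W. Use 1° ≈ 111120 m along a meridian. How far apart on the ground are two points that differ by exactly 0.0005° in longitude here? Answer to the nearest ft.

175 ft

At 15.778° a degree of longitude is 111120 × cos 15.778° ≈ 106933 m, so 0.0005° corresponds to 53.4666 m.
In feet: 53.4666 m ÷ 0.3048 ≈ 175.42 ft.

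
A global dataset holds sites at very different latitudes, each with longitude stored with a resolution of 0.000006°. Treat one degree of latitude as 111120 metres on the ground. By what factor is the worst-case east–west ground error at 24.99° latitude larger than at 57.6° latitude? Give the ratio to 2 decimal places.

1.69

With a 0.000006° grid the true value lies within half a step, ±0.000006°/2 = ±3e-06°, of the stored one.
At 24.99°: 3e-06° × 111120 × cos 24.99° = 3e-06 × 111120 × 0.9064 ≈ 0.30215 m.
Error at 57.6° = 3e-06° × 111120 × cos 57.6° ≈ 0.33336 × 0.5358 = 0.17862 m.
Ratio: 0.30215 / 0.17862 = cos 24.99° / cos 57.6° ≈ 1.6916.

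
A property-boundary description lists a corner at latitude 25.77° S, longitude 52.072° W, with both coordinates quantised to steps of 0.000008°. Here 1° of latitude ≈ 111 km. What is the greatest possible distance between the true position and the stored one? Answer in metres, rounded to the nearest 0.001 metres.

With a 0.000008° grid the true value lies within half a step, ±0.000008°/2 = ±4e-06°, of the stored one.
Latitude error → 4e-06 × 111000 = 0.444 m along the meridian.
Longitude error → 4e-06 × 111000 × cos 25.77° = 4e-06 × 111000 × 0.9005 ≈ 0.399843 m.
Combining orthogonally: (0.444² + 0.399843²)^½ ≈ 0.597503 m.

0.598 metres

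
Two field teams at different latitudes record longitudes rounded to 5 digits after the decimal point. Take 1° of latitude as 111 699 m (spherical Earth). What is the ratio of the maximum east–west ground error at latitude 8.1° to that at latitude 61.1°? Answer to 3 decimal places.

Rounding to 5 decimal places leaves the longitude within ±5e-06° of the true value.
At 8.1°: 5e-06° × 111699 × cos 8.1° = 5e-06 × 111699 × 0.9900 ≈ 0.55292 m.
Error at 61.1° = 5e-06° × 111699 × cos 61.1° ≈ 0.5585 × 0.4833 = 0.26991 m.
The ratio reduces to cos 8.1° / cos 61.1° = 0.9900/0.4833 ≈ 2.0485.

2.049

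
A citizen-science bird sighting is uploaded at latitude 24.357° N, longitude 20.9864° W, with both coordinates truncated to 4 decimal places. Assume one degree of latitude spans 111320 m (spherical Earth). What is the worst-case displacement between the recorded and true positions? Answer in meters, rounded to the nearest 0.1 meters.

15.1 meters

Truncating at 4 decimal places can drop up to a full unit in the last place, so each coordinate may be off by as much as 0.0001°.
N–S: 0.0001° × 111320 m/° = 11.132 m.
East–west component at 24.357°: 0.0001° × 111320 × cos 24.357° ≈ 0.0001 × 101412 ≈ 10.1412 m.
The two errors are perpendicular, so the maximum displacement is √(11.132² + 10.1412²) ≈ 15.0587 m.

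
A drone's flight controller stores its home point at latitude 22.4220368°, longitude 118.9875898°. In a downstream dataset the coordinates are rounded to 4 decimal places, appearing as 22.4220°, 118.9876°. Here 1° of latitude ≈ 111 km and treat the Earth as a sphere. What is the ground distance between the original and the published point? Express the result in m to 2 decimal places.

Δlat = 22.4220368 − 22.4220 = +0.0000368°; Δlon = 118.9875898 − 118.9876 = -0.0000102°.
North–south shift: 0.0000368 × 111000 = 4.0848 m.
E–W at 22.422°: -0.0000102° × 111000 × cos 22.422° = -0.0000102 × 111000 × 0.9244 ≈ -1.04661 m.
Hypotenuse of the two orthogonal shifts: √(4.0848² + 1.04661²) = 4.21675 m.

4.22 m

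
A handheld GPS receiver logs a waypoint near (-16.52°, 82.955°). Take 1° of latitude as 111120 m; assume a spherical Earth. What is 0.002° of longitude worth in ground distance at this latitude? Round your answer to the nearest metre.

213 metres

At 16.52° a degree of longitude is 111120 × cos 16.52° ≈ 106533 m, so 0.002° corresponds to 213.066 m.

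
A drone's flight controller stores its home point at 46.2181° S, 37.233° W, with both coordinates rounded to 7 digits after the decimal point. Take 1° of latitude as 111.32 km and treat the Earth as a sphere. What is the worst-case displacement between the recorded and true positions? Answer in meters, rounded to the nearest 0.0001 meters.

0.0068 meters

Rounding to 7 decimal places leaves each coordinate within ±5e-08° of the true value.
North–south component: 5e-08° × 111320 = 0.005566 m.
E–W at 46.2181°: 5e-08° × 111320 × cos 46.2181° = 5e-08 × 111320 × 0.6919 ≈ 0.0038512 m.
The two errors are perpendicular, so the maximum displacement is √(0.005566² + 0.0038512²) ≈ 0.00676846 m.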